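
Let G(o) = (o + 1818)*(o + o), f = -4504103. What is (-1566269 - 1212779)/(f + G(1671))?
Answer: -2779048/7156135 ≈ -0.38834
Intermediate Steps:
G(o) = 2*o*(1818 + o) (G(o) = (1818 + o)*(2*o) = 2*o*(1818 + o))
(-1566269 - 1212779)/(f + G(1671)) = (-1566269 - 1212779)/(-4504103 + 2*1671*(1818 + 1671)) = -2779048/(-4504103 + 2*1671*3489) = -2779048/(-4504103 + 11660238) = -2779048/7156135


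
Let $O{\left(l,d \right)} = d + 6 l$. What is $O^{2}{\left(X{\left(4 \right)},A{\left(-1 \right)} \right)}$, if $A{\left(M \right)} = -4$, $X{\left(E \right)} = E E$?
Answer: $8464$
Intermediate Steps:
$X{\left(E \right)} = E^{2}$
$O^{2}{\left(X{\left(4 \right)},A{\left(-1 \right)} \right)} = \left(-4 + 6 \cdot 4^{2}\right)^{2} = \left(-4 + 6 \cdot 16\right)^{2} = \left(-4 + 96\right)^{2} = 92^{2} = 8464$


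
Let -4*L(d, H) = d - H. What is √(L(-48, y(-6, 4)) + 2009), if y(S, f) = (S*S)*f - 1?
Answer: √8227/2 ≈ 45.351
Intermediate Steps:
y(S, f) = -1 + f*S² (y(S, f) = S²*f - 1 = f*S² - 1 = -1 + f*S²)
L(d, H) = -d/4 + H/4 (L(d, H) = -(d - H)/4 = -d/4 + H/4)
√(L(-48, y(-6, 4)) + 2009) = √((-¼*(-48) + (-1 + 4*(-6)²)/4) + 2009) = √((12 + (-1 + 4*36)/4) + 2009) = √((12 + (-1 + 144)/4) + 2009) = √((12 + (¼)*143) + 2009) = √((12 + 143/4) + 2009) = √(191/4 + 2009) = √(8227/4) = √8227/2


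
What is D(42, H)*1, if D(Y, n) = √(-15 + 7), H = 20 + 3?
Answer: 2*I*√2 ≈ 2.8284*I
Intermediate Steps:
H = 23
D(Y, n) = 2*I*√2 (D(Y, n) = √(-8) = 2*I*√2)
D(42, H)*1 = (2*I*√2)*1 = 2*I*√2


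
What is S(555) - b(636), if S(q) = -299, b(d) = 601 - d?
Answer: -264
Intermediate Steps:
S(555) - b(636) = -299 - (601 - 1*636) = -299 - (601 - 636) = -299 - 1*(-35) = -299 + 35 = -264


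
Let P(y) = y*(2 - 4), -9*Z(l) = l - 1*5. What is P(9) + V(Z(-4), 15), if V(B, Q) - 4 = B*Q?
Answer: 1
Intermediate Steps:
Z(l) = 5/9 - l/9 (Z(l) = -(l - 1*5)/9 = -(l - 5)/9 = -(-5 + l)/9 = 5/9 - l/9)
P(y) = -2*y (P(y) = y*(-2) = -2*y)
V(B, Q) = 4 + B*Q
P(9) + V(Z(-4), 15) = -2*9 + (4 + (5/9 - 1/9*(-4))*15) = -18 + (4 + (5/9 + 4/9)*15) = -18 + (4 + 1*15) = -18 + (4 + 15) = -18 + 19 = 1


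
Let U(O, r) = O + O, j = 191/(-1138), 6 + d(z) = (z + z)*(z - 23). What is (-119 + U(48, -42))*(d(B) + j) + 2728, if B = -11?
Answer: -16312251/1138 ≈ -14334.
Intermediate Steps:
d(z) = -6 + 2*z*(-23 + z) (d(z) = -6 + (z + z)*(z - 23) = -6 + (2*z)*(-23 + z) = -6 + 2*z*(-23 + z))
j = -191/1138 (j = 191*(-1/1138) = -191/1138 ≈ -0.16784)
U(O, r) = 2*O
(-119 + U(48, -42))*(d(B) + j) + 2728 = (-119 + 2*48)*((-6 - 46*(-11) + 2*(-11)²) - 191/1138) + 2728 = (-119 + 96)*((-6 + 506 + 2*121) - 191/1138) + 2728 = -23*((-6 + 506 + 242) - 191/1138) + 2728 = -23*(742 - 191/1138) + 2728 = -23*844205/1138 + 2728 = -19416715/1138 + 2728 = -16312251/1138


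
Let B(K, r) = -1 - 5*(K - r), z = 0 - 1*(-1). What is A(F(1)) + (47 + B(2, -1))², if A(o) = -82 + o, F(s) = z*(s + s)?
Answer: 881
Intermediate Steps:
z = 1 (z = 0 + 1 = 1)
B(K, r) = -1 - 5*K + 5*r (B(K, r) = -1 + (-5*K + 5*r) = -1 - 5*K + 5*r)
F(s) = 2*s (F(s) = 1*(s + s) = 1*(2*s) = 2*s)
A(F(1)) + (47 + B(2, -1))² = (-82 + 2*1) + (47 + (-1 - 5*2 + 5*(-1)))² = (-82 + 2) + (47 + (-1 - 10 - 5))² = -80 + (47 - 16)² = -80 + 31² = -80 + 961 = 881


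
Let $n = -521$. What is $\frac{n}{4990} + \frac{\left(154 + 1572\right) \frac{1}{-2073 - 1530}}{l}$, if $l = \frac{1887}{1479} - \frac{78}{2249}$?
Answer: $- \frac{54899210581}{111955046190} \approx -0.49037$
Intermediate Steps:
$l = \frac{6227}{5017}$ ($l = 1887 \cdot \frac{1}{1479} - \frac{6}{173} = \frac{37}{29} - \frac{6}{173} = \frac{6227}{5017} \approx 1.2412$)
$\frac{n}{4990} + \frac{\left(154 + 1572\right) \frac{1}{-2073 - 1530}}{l} = - \frac{521}{4990} + \frac{\left(154 + 1572\right) \frac{1}{-2073 - 1530}}{\frac{6227}{5017}} = \left(-521\right) \frac{1}{4990} + \frac{1726}{-3603} \cdot \frac{5017}{6227} = - \frac{521}{4990} + 1726 \left(- \frac{1}{3603}\right) \frac{5017}{6227} = - \frac{521}{4990} - \frac{8659342}{22435881} = - \frac{54899210581}{111955046190}$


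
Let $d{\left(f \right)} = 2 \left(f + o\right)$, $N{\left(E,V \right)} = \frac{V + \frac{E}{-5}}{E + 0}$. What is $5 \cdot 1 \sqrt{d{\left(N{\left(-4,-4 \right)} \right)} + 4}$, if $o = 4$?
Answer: $2 \sqrt{85} \approx 18.439$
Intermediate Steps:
$N{\left(E,V \right)} = \frac{V - \frac{E}{5}}{E}$ ($N{\left(E,V \right)} = \frac{V + E \left(- \frac{1}{5}\right)}{E} = \frac{V - \frac{E}{5}}{E}$)
$d{\left(f \right)} = 8 + 2 f$ ($d{\left(f \right)} = 2 \left(f + 4\right) = 2 \left(4 + f\right) = 8 + 2 f$)
$5 \cdot 1 \sqrt{d{\left(N{\left(-4,-4 \right)} \right)} + 4} = 5 \cdot 1 \sqrt{\left(8 + 2 \frac{-4 - - \frac{4}{5}}{-4}\right) + 4} = 5 \sqrt{\left(8 + 2 \left(- \frac{-4 + \frac{4}{5}}{4}\right)\right) + 4} = 5 \sqrt{\left(8 + 2 \left(\left(- \frac{1}{4}\right) \left(- \frac{16}{5}\right)\right)\right) + 4} = 5 \sqrt{\left(8 + 2 \cdot \frac{4}{5}\right) + 4} = 5 \sqrt{\left(8 + \frac{8}{5}\right) + 4} = 5 \sqrt{\frac{48}{5} + 4} = 5 \sqrt{\frac{68}{5}} = 5 \frac{2 \sqrt{85}}{5} = 2 \sqrt{85}$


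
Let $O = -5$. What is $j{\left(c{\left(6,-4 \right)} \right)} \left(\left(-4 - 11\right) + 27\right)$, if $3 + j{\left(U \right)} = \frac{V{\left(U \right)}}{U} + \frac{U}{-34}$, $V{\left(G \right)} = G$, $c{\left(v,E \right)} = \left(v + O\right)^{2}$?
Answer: $- \frac{414}{17} \approx -24.353$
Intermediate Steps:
$c{\left(v,E \right)} = \left(-5 + v\right)^{2}$ ($c{\left(v,E \right)} = \left(v - 5\right)^{2} = \left(-5 + v\right)^{2}$)
$j{\left(U \right)} = -2 - \frac{U}{34}$ ($j{\left(U \right)} = -3 + \left(\frac{U}{U} + \frac{U}{-34}\right) = -3 + \left(1 + U \left(- \frac{1}{34}\right)\right) = -3 - \left(-1 + \frac{U}{34}\right) = -2 - \frac{U}{34}$)
$j{\left(c{\left(6,-4 \right)} \right)} \left(\left(-4 - 11\right) + 27\right) = \left(-2 - \frac{\left(-5 + 6\right)^{2}}{34}\right) \left(\left(-4 - 11\right) + 27\right) = \left(-2 - \frac{1^{2}}{34}\right) \left(-15 + 27\right) = \left(-2 - \frac{1}{34}\right) 12 = \left(- \frac{69}{34}\right) 12 = - \frac{414}{17}$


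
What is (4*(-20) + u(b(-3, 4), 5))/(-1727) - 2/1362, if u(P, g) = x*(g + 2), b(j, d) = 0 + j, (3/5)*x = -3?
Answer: 76588/1176087 ≈ 0.065121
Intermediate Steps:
x = -5 (x = (5/3)*(-3) = -5)
b(j, d) = j
u(P, g) = -10 - 5*g (u(P, g) = -5*(g + 2) = -5*(2 + g) = -10 - 5*g)
(4*(-20) + u(b(-3, 4), 5))/(-1727) - 2/1362 = (4*(-20) + (-10 - 5*5))/(-1727) - 2/1362 = (-80 + (-10 - 25))*(-1/1727) - 2*1/1362 = (-80 - 35)*(-1/1727) - 1/681 = -115*(-1/1727) - 1/681 = 115/1727 - 1/681 = 76588/1176087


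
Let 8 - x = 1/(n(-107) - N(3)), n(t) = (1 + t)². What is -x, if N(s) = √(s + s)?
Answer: -504985142/63123845 + √6/126247690 ≈ -7.9999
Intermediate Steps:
N(s) = √2*√s (N(s) = √(2*s) = √2*√s)
x = 8 - 1/(11236 - √6) (x = 8 - 1/((1 - 107)² - √2*√3) = 8 - 1/((-106)² - √6) = 8 - 1/(11236 - √6) ≈ 7.9999)
-x = -(504985142/63123845 - √6/126247690) = -504985142/63123845 + √6/126247690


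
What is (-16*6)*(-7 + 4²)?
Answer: -864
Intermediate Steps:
(-16*6)*(-7 + 4²) = -96*(-7 + 16) = -96*9 = -864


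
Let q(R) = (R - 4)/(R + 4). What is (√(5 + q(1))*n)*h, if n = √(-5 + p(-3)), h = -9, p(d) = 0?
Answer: -9*I*√22 ≈ -42.214*I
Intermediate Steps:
q(R) = (-4 + R)/(4 + R)
n = I*√5 (n = √(-5 + 0) = √(-5) = I*√5 ≈ 2.2361*I)
(√(5 + q(1))*n)*h = (√(5 + (-4 + 1)/(4 + 1))*(I*√5))*(-9) = (√(5 - 3/5)*(I*√5))*(-9) = (√(5 + (⅕)*(-3))*(I*√5))*(-9) = (√(5 - ⅗)*(I*√5))*(-9) = (√(22/5)*(I*√5))*(-9) = ((√110/5)*(I*√5))*(-9) = (I*√22)*(-9) = -9*I*√22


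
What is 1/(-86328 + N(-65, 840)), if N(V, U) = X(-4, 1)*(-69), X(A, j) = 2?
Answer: -1/86466 ≈ -1.1565e-5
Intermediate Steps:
N(V, U) = -138 (N(V, U) = 2*(-69) = -138)
1/(-86328 + N(-65, 840)) = 1/(-86328 - 138) = 1/(-86466) = -1/86466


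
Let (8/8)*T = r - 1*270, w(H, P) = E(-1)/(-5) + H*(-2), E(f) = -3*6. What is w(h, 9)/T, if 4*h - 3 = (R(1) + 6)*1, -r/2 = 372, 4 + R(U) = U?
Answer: -1/1690 ≈ -0.00059172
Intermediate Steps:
R(U) = -4 + U
r = -744 (r = -2*372 = -744)
E(f) = -18
h = 3/2 (h = ¾ + (((-4 + 1) + 6)*1)/4 = ¾ + ((-3 + 6)*1)/4 = ¾ + (3*1)/4 = ¾ + (¼)*3 = ¾ + ¾ = 3/2 ≈ 1.5000)
w(H, P) = 18/5 - 2*H (w(H, P) = -18/(-5) + H*(-2) = -18*(-⅕) - 2*H = 18/5 - 2*H)
T = -1014 (T = -744 - 1*270 = -744 - 270 = -1014)
w(h, 9)/T = (18/5 - 2*3/2)/(-1014) = (18/5 - 3)*(-1/1014) = (⅗)*(-1/1014) = -1/1690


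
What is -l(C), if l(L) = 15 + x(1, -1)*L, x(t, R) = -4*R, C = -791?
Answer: 3149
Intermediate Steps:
l(L) = 15 + 4*L (l(L) = 15 + (-4*(-1))*L = 15 + 4*L)
-l(C) = -(15 + 4*(-791)) = -(15 - 3164) = -1*(-3149) = 3149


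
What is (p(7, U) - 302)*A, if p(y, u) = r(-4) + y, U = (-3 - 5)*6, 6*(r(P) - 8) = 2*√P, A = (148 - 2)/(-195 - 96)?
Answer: 41902/291 - 292*I/873 ≈ 143.99 - 0.33448*I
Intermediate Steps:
A = -146/291 (A = 146/(-291) = 146*(-1/291) = -146/291 ≈ -0.50172)
r(P) = 8 + √P/3 (r(P) = 8 + (2*√P)/6 = 8 + √P/3)
U = -48 (U = -8*6 = -48)
p(y, u) = 8 + y + 2*I/3 (p(y, u) = (8 + √(-4)/3) + y = (8 + (2*I)/3) + y = (8 + 2*I/3) + y = 8 + y + 2*I/3)
(p(7, U) - 302)*A = ((8 + 7 + 2*I/3) - 302)*(-146/291) = ((15 + 2*I/3) - 302)*(-146/291) = (-287 + 2*I/3)*(-146/291) = 41902/291 - 292*I/873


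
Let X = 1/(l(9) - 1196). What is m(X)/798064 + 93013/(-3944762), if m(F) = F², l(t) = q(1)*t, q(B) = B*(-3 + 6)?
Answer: -50720134830959995/2151084907742229424 ≈ -0.023579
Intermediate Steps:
q(B) = 3*B (q(B) = B*3 = 3*B)
l(t) = 3*t (l(t) = (3*1)*t = 3*t)
X = -1/1169 (X = 1/(3*9 - 1196) = 1/(27 - 1196) = 1/(-1169) = -1/1169 ≈ -0.00085543)
m(X)/798064 + 93013/(-3944762) = (-1/1169)²/798064 + 93013/(-3944762) = (1/1366561)*(1/798064) + 93013*(-1/3944762) = 1/1090603137904 - 93013/3944762 = -50720134830959995/2151084907742229424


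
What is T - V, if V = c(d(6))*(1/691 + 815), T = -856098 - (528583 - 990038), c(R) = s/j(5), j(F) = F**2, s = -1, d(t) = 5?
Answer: -6816894659/17275 ≈ -3.9461e+5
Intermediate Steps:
c(R) = -1/25 (c(R) = -1/(5**2) = -1/25)
T = -394643 (T = -856098 - 1*(-461455) = -856098 + 461455 = -394643)
V = -563166/17275 (V = -(1/691 + 815)/25 = -1/25*563166/691 = -563166/17275 ≈ -32.600)
T - V = -394643 - 1*(-563166/17275) = -394643 + 563166/17275 = -6816894659/17275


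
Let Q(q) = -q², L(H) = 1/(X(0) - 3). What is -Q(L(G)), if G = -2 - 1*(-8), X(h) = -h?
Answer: ⅑ ≈ 0.11111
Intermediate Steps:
G = 6 (G = -2 + 8 = 6)
L(H) = -⅓ (L(H) = 1/(-1*0 - 3) = 1/(0 - 3) = 1/(-3) = -⅓)
-Q(L(G)) = -(-1)*(-⅓)² = -(-1)/9 = -1*(-⅑) = ⅑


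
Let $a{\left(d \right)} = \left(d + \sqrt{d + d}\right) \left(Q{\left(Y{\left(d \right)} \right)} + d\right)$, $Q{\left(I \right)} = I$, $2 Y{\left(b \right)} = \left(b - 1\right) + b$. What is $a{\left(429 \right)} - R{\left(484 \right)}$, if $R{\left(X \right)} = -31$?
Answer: $\frac{735797}{2} + \frac{1715 \sqrt{858}}{2} \approx 3.9302 \cdot 10^{5}$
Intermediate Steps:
$Y{\left(b \right)} = - \frac{1}{2} + b$ ($Y{\left(b \right)} = \frac{\left(b - 1\right) + b}{2} = \frac{\left(-1 + b\right) + b}{2} = \frac{-1 + 2 b}{2} = - \frac{1}{2} + b$)
$a{\left(d \right)} = \left(- \frac{1}{2} + 2 d\right) \left(d + \sqrt{2} \sqrt{d}\right)$ ($a{\left(d \right)} = \left(d + \sqrt{d + d}\right) \left(\left(- \frac{1}{2} + d\right) + d\right) = \left(d + \sqrt{2 d}\right) \left(- \frac{1}{2} + 2 d\right) = \left(d + \sqrt{2} \sqrt{d}\right) \left(- \frac{1}{2} + 2 d\right) = \left(- \frac{1}{2} + 2 d\right) \left(d + \sqrt{2} \sqrt{d}\right)$)
$a{\left(429 \right)} - R{\left(484 \right)} = \left(2 \cdot 429^{2} - \frac{429}{2} + 2 \sqrt{2} \cdot 429^{\frac{3}{2}} - \frac{\sqrt{2} \sqrt{429}}{2}\right) - -31 = \left(2 \cdot 184041 - \frac{429}{2} + 2 \sqrt{2} \cdot 429 \sqrt{429} - \frac{\sqrt{858}}{2}\right) + 31 = \left(368082 - \frac{429}{2} + 858 \sqrt{858} - \frac{\sqrt{858}}{2}\right) + 31 = \left(\frac{735735}{2} + \frac{1715 \sqrt{858}}{2}\right) + 31 = \frac{735797}{2} + \frac{1715 \sqrt{858}}{2}$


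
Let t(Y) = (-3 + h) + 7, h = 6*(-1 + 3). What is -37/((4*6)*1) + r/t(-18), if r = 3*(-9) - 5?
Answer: -85/24 ≈ -3.5417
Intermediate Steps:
r = -32 (r = -27 - 5 = -32)
h = 12 (h = 6*2 = 12)
t(Y) = 16 (t(Y) = (-3 + 12) + 7 = 9 + 7 = 16)
-37/((4*6)*1) + r/t(-18) = -37/((4*6)*1) - 32/16 = -37/(24*1) - 32*1/16 = -37/24 - 2 = -85/24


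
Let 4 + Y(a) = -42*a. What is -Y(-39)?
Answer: -1634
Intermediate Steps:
Y(a) = -4 - 42*a
-Y(-39) = -(-4 - 42*(-39)) = -(-4 + 1638) = -1*1634 = -1634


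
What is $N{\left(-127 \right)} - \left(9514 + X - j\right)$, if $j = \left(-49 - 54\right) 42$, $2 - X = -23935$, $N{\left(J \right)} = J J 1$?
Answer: $-21648$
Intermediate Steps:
$N{\left(J \right)} = J^{2}$ ($N{\left(J \right)} = J^{2} \cdot 1 = J^{2}$)
$X = 23937$ ($X = 2 - -23935 = 2 + 23935 = 23937$)
$j = -4326$ ($j = \left(-103\right) 42 = -4326$)
$N{\left(-127 \right)} - \left(9514 + X - j\right) = \left(-127\right)^{2} - 37777 = 16129 - 37777 = -21648$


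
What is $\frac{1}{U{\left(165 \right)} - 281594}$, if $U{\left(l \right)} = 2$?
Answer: $- \frac{1}{281592} \approx -3.5512 \cdot 10^{-6}$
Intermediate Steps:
$\frac{1}{U{\left(165 \right)} - 281594} = \frac{1}{2 - 281594} = \frac{1}{-281592} = - \frac{1}{281592}$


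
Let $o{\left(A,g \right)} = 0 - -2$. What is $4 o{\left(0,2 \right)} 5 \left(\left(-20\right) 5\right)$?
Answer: $-4000$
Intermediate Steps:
$o{\left(A,g \right)} = 2$ ($o{\left(A,g \right)} = 0 + 2 = 2$)
$4 o{\left(0,2 \right)} 5 \left(\left(-20\right) 5\right) = 4 \cdot 2 \cdot 5 \left(\left(-20\right) 5\right) = 8 \cdot 5 \left(-100\right) = 40 \left(-100\right) = -4000$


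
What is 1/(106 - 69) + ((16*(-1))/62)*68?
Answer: -20097/1147 ≈ -17.521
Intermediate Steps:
1/(106 - 69) + ((16*(-1))/62)*68 = 1/37 - 16*1/62*68 = 1/37 - 8/31*68 = 1/37 - 544/31 = -20097/1147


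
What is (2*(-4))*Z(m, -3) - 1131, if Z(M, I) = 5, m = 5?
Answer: -1171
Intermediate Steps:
(2*(-4))*Z(m, -3) - 1131 = (2*(-4))*5 - 1131 = -8*5 - 1131 = -40 - 1131 = -1171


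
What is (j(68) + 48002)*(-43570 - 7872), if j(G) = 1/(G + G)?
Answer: -9877277049/4 ≈ -2.4693e+9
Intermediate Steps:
j(G) = 1/(2*G)
(j(68) + 48002)*(-43570 - 7872) = ((1/2)/68 + 48002)*(-43570 - 7872) = ((1/2)*(1/68) + 48002)*(-51442) = (1/136 + 48002)*(-51442) = (6528273/136)*(-51442) = -9877277049/4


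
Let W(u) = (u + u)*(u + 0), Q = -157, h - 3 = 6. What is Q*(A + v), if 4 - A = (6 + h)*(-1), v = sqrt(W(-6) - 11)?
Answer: -2983 - 157*sqrt(61) ≈ -4209.2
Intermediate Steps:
h = 9 (h = 3 + 6 = 9)
W(u) = 2*u**2 (W(u) = (2*u)*u = 2*u**2)
v = sqrt(61) (v = sqrt(2*(-6)**2 - 11) = sqrt(2*36 - 11) = sqrt(72 - 11) = sqrt(61) ≈ 7.8102)
A = 19 (A = 4 - (6 + 9)*(-1) = 4 - 15*(-1) = 4 - 1*(-15) = 4 + 15 = 19)
Q*(A + v) = -157*(19 + sqrt(61)) = -2983 - 157*sqrt(61)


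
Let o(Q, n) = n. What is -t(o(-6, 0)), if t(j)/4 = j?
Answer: 0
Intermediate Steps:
t(j) = 4*j
-t(o(-6, 0)) = -4*0 = -1*0 = 0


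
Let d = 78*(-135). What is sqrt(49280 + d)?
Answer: 25*sqrt(62) ≈ 196.85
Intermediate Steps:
d = -10530
sqrt(49280 + d) = sqrt(49280 - 10530) = sqrt(38750) = 25*sqrt(62)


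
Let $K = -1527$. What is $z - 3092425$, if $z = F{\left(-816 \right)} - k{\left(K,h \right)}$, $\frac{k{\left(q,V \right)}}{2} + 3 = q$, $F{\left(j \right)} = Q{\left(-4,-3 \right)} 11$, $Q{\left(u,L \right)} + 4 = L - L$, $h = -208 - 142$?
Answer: $-3089409$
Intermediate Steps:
$h = -350$ ($h = -208 - 142 = -350$)
$Q{\left(u,L \right)} = -4$ ($Q{\left(u,L \right)} = -4 + \left(L - L\right) = -4 + 0 = -4$)
$F{\left(j \right)} = -44$ ($F{\left(j \right)} = \left(-4\right) 11 = -44$)
$k{\left(q,V \right)} = -6 + 2 q$
$z = 3016$ ($z = -44 - \left(-6 + 2 \left(-1527\right)\right) = -44 - \left(-6 - 3054\right) = -44 - -3060 = -44 + 3060 = 3016$)
$z - 3092425 = 3016 - 3092425 = -3089409$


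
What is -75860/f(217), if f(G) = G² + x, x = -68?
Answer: -75860/47021 ≈ -1.6133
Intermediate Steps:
f(G) = -68 + G² (f(G) = G² - 68 = -68 + G²)
-75860/f(217) = -75860/(-68 + 217²) = -75860/(-68 + 47089) = -75860/47021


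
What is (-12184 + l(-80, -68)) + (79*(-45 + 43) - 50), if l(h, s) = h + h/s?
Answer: -212004/17 ≈ -12471.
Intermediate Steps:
(-12184 + l(-80, -68)) + (79*(-45 + 43) - 50) = (-12184 + (-80 - 80/(-68))) + (79*(-45 + 43) - 50) = (-12184 + (-80 - 80*(-1/68))) + (79*(-2) - 50) = (-12184 + (-80 + 20/17)) + (-158 - 50) = (-12184 - 1340/17) - 208 = -208468/17 - 208 = -212004/17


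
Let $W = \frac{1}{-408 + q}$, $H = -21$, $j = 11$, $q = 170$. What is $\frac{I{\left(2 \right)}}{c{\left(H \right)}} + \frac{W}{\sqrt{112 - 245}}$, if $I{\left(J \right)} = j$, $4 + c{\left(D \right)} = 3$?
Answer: $-11 + \frac{i \sqrt{133}}{31654} \approx -11.0 + 0.00036433 i$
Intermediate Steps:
$c{\left(D \right)} = -1$ ($c{\left(D \right)} = -4 + 3 = -1$)
$W = - \frac{1}{238}$ ($W = \frac{1}{-408 + 170} = \frac{1}{-238} = - \frac{1}{238} \approx -0.0042017$)
$I{\left(J \right)} = 11$
$\frac{I{\left(2 \right)}}{c{\left(H \right)}} + \frac{W}{\sqrt{112 - 245}} = \frac{11}{-1} - \frac{1}{238 \sqrt{112 - 245}} = 11 \left(-1\right) - \frac{1}{238 \sqrt{-133}} = -11 - \frac{1}{238 i \sqrt{133}} = -11 - \frac{\left(- \frac{1}{133}\right) i \sqrt{133}}{238} = -11 + \frac{i \sqrt{133}}{31654}$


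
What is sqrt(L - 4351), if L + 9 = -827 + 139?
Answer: 2*I*sqrt(1262) ≈ 71.049*I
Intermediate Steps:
L = -697 (L = -9 + (-827 + 139) = -9 - 688 = -697)
sqrt(L - 4351) = sqrt(-697 - 4351) = sqrt(-5048) = 2*I*sqrt(1262)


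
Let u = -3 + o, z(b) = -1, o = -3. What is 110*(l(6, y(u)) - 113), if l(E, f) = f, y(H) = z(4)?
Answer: -12540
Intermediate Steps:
u = -6 (u = -3 - 3 = -6)
y(H) = -1
110*(l(6, y(u)) - 113) = 110*(-1 - 113) = 110*(-114) = -12540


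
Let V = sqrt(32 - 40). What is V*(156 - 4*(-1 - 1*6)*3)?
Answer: 480*I*sqrt(2) ≈ 678.82*I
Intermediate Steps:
V = 2*I*sqrt(2) (V = sqrt(-8) = 2*I*sqrt(2) ≈ 2.8284*I)
V*(156 - 4*(-1 - 1*6)*3) = (2*I*sqrt(2))*(156 - 4*(-1 - 1*6)*3) = (2*I*sqrt(2))*(156 - 4*(-1 - 6)*3) = (2*I*sqrt(2))*(156 - 4*(-7)*3) = (2*I*sqrt(2))*(156 + 28*3) = (2*I*sqrt(2))*(156 + 84) = (2*I*sqrt(2))*240 = 480*I*sqrt(2)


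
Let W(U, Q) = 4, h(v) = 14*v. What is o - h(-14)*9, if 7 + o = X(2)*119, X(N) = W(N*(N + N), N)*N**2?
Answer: 3661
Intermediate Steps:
X(N) = 4*N**2
o = 1897 (o = -7 + (4*2**2)*119 = -7 + (4*4)*119 = -7 + 16*119 = -7 + 1904 = 1897)
o - h(-14)*9 = 1897 - 14*(-14)*9 = 1897 - (-196)*9 = 1897 - 1*(-1764) = 1897 + 1764 = 3661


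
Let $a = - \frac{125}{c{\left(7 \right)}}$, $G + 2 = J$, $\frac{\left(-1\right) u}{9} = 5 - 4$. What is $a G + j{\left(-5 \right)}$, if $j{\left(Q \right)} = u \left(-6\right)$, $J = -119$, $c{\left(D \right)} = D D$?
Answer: $\frac{17771}{49} \approx 362.67$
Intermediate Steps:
$u = -9$ ($u = - 9 \left(5 - 4\right) = \left(-9\right) 1 = -9$)
$c{\left(D \right)} = D^{2}$
$G = -121$ ($G = -2 - 119 = -121$)
$j{\left(Q \right)} = 54$ ($j{\left(Q \right)} = \left(-9\right) \left(-6\right) = 54$)
$a = - \frac{125}{49}$ ($a = - \frac{125}{7^{2}} = - \frac{125}{49} \approx -2.551$)
$a G + j{\left(-5 \right)} = \left(- \frac{125}{49}\right) \left(-121\right) + 54 = \frac{15125}{49} + 54 = \frac{17771}{49}$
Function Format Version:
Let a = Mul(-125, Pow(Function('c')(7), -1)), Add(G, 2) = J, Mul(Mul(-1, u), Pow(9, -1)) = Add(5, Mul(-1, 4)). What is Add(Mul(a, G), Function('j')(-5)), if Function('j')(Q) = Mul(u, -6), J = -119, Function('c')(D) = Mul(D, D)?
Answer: Rational(17771, 49) ≈ 362.67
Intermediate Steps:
u = -9 (u = Mul(-9, Add(5, Mul(-1, 4))) = Mul(-9, Add(5, -4)) = Mul(-9, 1) = -9)
Function('c')(D) = Pow(D, 2)
G = -121 (G = Add(-2, -119) = -121)
Function('j')(Q) = 54 (Function('j')(Q) = Mul(-9, -6) = 54)
a = Rational(-125, 49) (a = Mul(-125, Pow(Pow(7, 2), -1)) = Mul(-125, Pow(49, -1)) = Mul(-125, Rational(1, 49)) = Rational(-125, 49) ≈ -2.5510)
Add(Mul(a, G), Function('j')(-5)) = Add(Mul(Rational(-125, 49), -121), 54) = Add(Rational(15125, 49), 54) = Rational(17771, 49)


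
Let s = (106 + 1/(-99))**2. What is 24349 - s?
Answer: 128541500/9801 ≈ 13115.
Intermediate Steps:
s = 110103049/9801 (s = (106 - 1/99)**2 = (10493/99)**2 = 110103049/9801 ≈ 11234.)
24349 - s = 24349 - 1*110103049/9801 = 24349 - 110103049/9801 = 128541500/9801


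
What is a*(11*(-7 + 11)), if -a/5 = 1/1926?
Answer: -110/963 ≈ -0.11423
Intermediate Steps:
a = -5/1926 ≈ -0.0025961
a*(11*(-7 + 11)) = -55*(-7 + 11)/1926 = -55*4/1926 = -5/1926*44 = -110/963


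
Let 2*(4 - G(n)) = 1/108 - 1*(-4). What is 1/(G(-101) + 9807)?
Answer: 216/2118743 ≈ 0.00010195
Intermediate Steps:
G(n) = 431/216 (G(n) = 4 - (1/108 - 1*(-4))/2 = 4 - (1/108 + 4)/2 = 4 - ½*433/108 = 4 - 433/216 = 431/216)
1/(G(-101) + 9807) = 1/(431/216 + 9807) = 1/(2118743/216) = 216/2118743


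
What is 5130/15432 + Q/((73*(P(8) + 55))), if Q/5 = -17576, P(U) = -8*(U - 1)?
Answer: 226089775/187756 ≈ 1204.2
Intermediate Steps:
P(U) = 8 - 8*U (P(U) = -8*(-1 + U) = 8 - 8*U)
Q = -87880 (Q = 5*(-17576) = -87880)
5130/15432 + Q/((73*(P(8) + 55))) = 5130/15432 - 87880*1/(73*((8 - 8*8) + 55)) = 5130*(1/15432) - 87880*1/(73*((8 - 64) + 55)) = 855/2572 - 87880*1/(73*(-56 + 55)) = 855/2572 - 87880/(73*(-1)) = 855/2572 - 87880/(-73) = 855/2572 - 87880*(-1/73) = 855/2572 + 87880/73 = 226089775/187756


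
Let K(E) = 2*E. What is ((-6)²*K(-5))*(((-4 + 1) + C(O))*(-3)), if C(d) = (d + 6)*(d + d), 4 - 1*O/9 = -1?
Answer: 4953960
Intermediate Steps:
O = 45 (O = 36 - 9*(-1) = 36 + 9 = 45)
C(d) = 2*d*(6 + d) (C(d) = (6 + d)*(2*d) = 2*d*(6 + d))
((-6)²*K(-5))*(((-4 + 1) + C(O))*(-3)) = ((-6)²*(2*(-5)))*(((-4 + 1) + 2*45*(6 + 45))*(-3)) = (36*(-10))*((-3 + 2*45*51)*(-3)) = -360*(-3 + 4590)*(-3) = -1651320*(-3) = -360*(-13761) = 4953960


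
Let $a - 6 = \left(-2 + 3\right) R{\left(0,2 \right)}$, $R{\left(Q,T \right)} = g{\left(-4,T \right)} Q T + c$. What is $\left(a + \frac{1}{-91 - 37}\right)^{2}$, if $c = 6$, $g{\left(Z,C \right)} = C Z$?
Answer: $\frac{2356225}{16384} \approx 143.81$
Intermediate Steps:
$R{\left(Q,T \right)} = 6 - 4 Q T^{2}$ ($R{\left(Q,T \right)} = T \left(-4\right) Q T + 6 = - 4 T Q T + 6 = - 4 Q T T + 6 = - 4 Q T^{2} + 6 = 6 - 4 Q T^{2}$)
$a = 12$ ($a = 6 + \left(-2 + 3\right) \left(6 - 0 \cdot 2^{2}\right) = 6 + 1 \left(6 - 0 \cdot 4\right) = 6 + 1 \left(6 + 0\right) = 6 + 1 \cdot 6 = 6 + 6 = 12$)
$\left(a + \frac{1}{-91 - 37}\right)^{2} = \left(12 + \frac{1}{-91 - 37}\right)^{2} = \left(12 + \frac{1}{-128}\right)^{2} = \left(12 - \frac{1}{128}\right)^{2} = \left(\frac{1535}{128}\right)^{2} = \frac{2356225}{16384}$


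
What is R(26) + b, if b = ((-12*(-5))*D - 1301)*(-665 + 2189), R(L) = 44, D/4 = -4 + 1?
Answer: -3079960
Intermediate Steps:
D = -12 (D = 4*(-4 + 1) = 4*(-3) = -12)
b = -3080004 (b = (-12*(-5)*(-12) - 1301)*(-665 + 2189) = (60*(-12) - 1301)*1524 = (-720 - 1301)*1524 = -2021*1524 = -3080004)
R(26) + b = 44 - 3080004 = -3079960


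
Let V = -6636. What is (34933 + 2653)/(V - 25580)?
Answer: -18793/16108 ≈ -1.1667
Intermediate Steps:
(34933 + 2653)/(V - 25580) = (34933 + 2653)/(-6636 - 25580) = 37586/(-32216) = 37586*(-1/32216) = -18793/16108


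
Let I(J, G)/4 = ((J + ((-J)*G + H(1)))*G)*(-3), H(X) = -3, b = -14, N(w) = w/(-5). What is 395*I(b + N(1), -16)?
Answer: -18535296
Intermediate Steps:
N(w) = -w/5 (N(w) = w*(-⅕) = -w/5)
I(J, G) = -12*G*(-3 + J - G*J) (I(J, G) = 4*(((J + ((-J)*G - 3))*G)*(-3)) = 4*(((J + (-G*J - 3))*G)*(-3)) = 4*(((J + (-3 - G*J))*G)*(-3)) = 4*(((-3 + J - G*J)*G)*(-3)) = 4*((G*(-3 + J - G*J))*(-3)) = 4*(-3*G*(-3 + J - G*J)) = -12*G*(-3 + J - G*J))
395*I(b + N(1), -16) = 395*(12*(-16)*(3 - (-14 - ⅕*1) - 16*(-14 - ⅕*1))) = 395*(12*(-16)*(3 - (-14 - ⅕) - 16*(-14 - ⅕))) = 395*(12*(-16)*(3 - 1*(-71/5) - 16*(-71/5))) = 395*(12*(-16)*(3 + 71/5 + 1136/5)) = 395*(12*(-16)*(1222/5)) = 395*(-234624/5) = -18535296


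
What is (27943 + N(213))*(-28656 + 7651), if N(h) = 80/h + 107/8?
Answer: -1000642554515/1704 ≈ -5.8723e+8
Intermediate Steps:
N(h) = 107/8 + 80/h (N(h) = 80/h + 107*(1/8) = 80/h + 107/8 = 107/8 + 80/h)
(27943 + N(213))*(-28656 + 7651) = (27943 + (107/8 + 80/213))*(-28656 + 7651) = (27943 + (107/8 + 80*(1/213)))*(-21005) = (27943 + (107/8 + 80/213))*(-21005) = (27943 + 23431/1704)*(-21005) = (47638303/1704)*(-21005) = -1000642554515/1704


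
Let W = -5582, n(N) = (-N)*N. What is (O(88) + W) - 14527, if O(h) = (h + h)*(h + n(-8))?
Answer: -15885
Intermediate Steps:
n(N) = -N²
O(h) = 2*h*(-64 + h) (O(h) = (h + h)*(h - 1*(-8)²) = (2*h)*(h - 1*64) = (2*h)*(h - 64) = (2*h)*(-64 + h) = 2*h*(-64 + h))
(O(88) + W) - 14527 = (2*88*(-64 + 88) - 5582) - 14527 = (2*88*24 - 5582) - 14527 = (4224 - 5582) - 14527 = -1358 - 14527 = -15885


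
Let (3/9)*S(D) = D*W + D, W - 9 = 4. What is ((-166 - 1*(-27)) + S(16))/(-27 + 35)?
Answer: 533/8 ≈ 66.625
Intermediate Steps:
W = 13 (W = 9 + 4 = 13)
S(D) = 42*D (S(D) = 3*(D*13 + D) = 3*(13*D + D) = 3*(14*D) = 42*D)
((-166 - 1*(-27)) + S(16))/(-27 + 35) = ((-166 - 1*(-27)) + 42*16)/(-27 + 35) = ((-166 + 27) + 672)/8 = (-139 + 672)*(⅛) = 533*(⅛) = 533/8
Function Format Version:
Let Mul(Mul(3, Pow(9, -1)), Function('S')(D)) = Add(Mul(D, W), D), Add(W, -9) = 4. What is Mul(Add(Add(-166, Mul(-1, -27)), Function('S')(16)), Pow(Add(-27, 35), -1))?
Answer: Rational(533, 8) ≈ 66.625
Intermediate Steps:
W = 13 (W = Add(9, 4) = 13)
Function('S')(D) = Mul(42, D) (Function('S')(D) = Mul(3, Add(Mul(D, 13), D)) = Mul(3, Add(Mul(13, D), D)) = Mul(3, Mul(14, D)) = Mul(42, D))
Mul(Add(Add(-166, Mul(-1, -27)), Function('S')(16)), Pow(Add(-27, 35), -1)) = Mul(Add(Add(-166, Mul(-1, -27)), Mul(42, 16)), Pow(Add(-27, 35), -1)) = Mul(Add(Add(-166, 27), 672), Pow(8, -1)) = Mul(Add(-139, 672), Rational(1, 8)) = Mul(533, Rational(1, 8)) = Rational(533, 8)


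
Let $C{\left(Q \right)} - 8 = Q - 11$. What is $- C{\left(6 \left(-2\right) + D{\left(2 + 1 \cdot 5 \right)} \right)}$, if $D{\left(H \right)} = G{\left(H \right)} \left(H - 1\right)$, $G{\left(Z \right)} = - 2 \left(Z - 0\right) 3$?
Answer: $267$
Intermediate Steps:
$G{\left(Z \right)} = - 6 Z$ ($G{\left(Z \right)} = - 2 \left(Z + 0\right) 3 = - 2 Z 3 = - 6 Z$)
$D{\left(H \right)} = - 6 H \left(-1 + H\right)$ ($D{\left(H \right)} = - 6 H \left(H - 1\right) = - 6 H \left(-1 + H\right)$)
$C{\left(Q \right)} = -3 + Q$ ($C{\left(Q \right)} = 8 + \left(Q - 11\right) = 8 + \left(-11 + Q\right) = -3 + Q$)
$- C{\left(6 \left(-2\right) + D{\left(2 + 1 \cdot 5 \right)} \right)} = - (-3 + \left(6 \left(-2\right) + 6 \left(2 + 1 \cdot 5\right) \left(1 - \left(2 + 1 \cdot 5\right)\right)\right)) = - (-3 + \left(-12 + 6 \left(2 + 5\right) \left(1 - \left(2 + 5\right)\right)\right)) = - (-3 + \left(-12 + 6 \cdot 7 \left(1 - 7\right)\right)) = - (-3 + \left(-12 + 6 \cdot 7 \left(-6\right)\right)) = - (-3 - 264) = \left(-1\right) \left(-267\right) = 267$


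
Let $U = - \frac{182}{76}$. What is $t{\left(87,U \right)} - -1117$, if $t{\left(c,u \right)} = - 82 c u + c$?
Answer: $\frac{347473}{19} \approx 18288.0$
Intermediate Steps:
$U = - \frac{91}{38}$ ($U = \left(-182\right) \frac{1}{76} = - \frac{91}{38} \approx -2.3947$)
$t{\left(c,u \right)} = c - 82 c u$ ($t{\left(c,u \right)} = - 82 c u + c = c - 82 c u$)
$t{\left(87,U \right)} - -1117 = 87 \left(1 - - \frac{3731}{19}\right) - -1117 = 87 \left(1 + \frac{3731}{19}\right) + 1117 = 87 \cdot \frac{3750}{19} + 1117 = \frac{326250}{19} + 1117 = \frac{347473}{19}$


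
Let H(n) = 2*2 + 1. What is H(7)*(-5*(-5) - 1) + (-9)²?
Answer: 201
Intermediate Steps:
H(n) = 5 (H(n) = 4 + 1 = 5)
H(7)*(-5*(-5) - 1) + (-9)² = 5*(-5*(-5) - 1) + (-9)² = 5*(25 - 1) + 81 = 5*24 + 81 = 120 + 81 = 201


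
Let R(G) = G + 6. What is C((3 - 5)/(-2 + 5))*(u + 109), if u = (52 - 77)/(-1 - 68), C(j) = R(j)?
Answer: 120736/207 ≈ 583.27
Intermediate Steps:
R(G) = 6 + G
C(j) = 6 + j
u = 25/69 (u = -25/(-69) = -25*(-1/69) = 25/69 ≈ 0.36232)
C((3 - 5)/(-2 + 5))*(u + 109) = (6 + (3 - 5)/(-2 + 5))*(25/69 + 109) = (6 - 2/3)*(7546/69) = (6 - 2*⅓)*(7546/69) = (6 - ⅔)*(7546/69) = (16/3)*(7546/69) = 120736/207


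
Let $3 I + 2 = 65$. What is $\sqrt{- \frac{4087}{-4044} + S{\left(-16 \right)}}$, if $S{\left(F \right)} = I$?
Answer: $\frac{\sqrt{89990121}}{2022} \approx 4.6916$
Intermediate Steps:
$I = 21$ ($I = - \frac{2}{3} + \frac{1}{3} \cdot 65 = - \frac{2}{3} + \frac{65}{3} = 21$)
$S{\left(F \right)} = 21$
$\sqrt{- \frac{4087}{-4044} + S{\left(-16 \right)}} = \sqrt{- \frac{4087}{-4044} + 21} = \sqrt{\left(-4087\right) \left(- \frac{1}{4044}\right) + 21} = \sqrt{\frac{4087}{4044} + 21} = \sqrt{\frac{89011}{4044}} = \frac{\sqrt{89990121}}{2022}$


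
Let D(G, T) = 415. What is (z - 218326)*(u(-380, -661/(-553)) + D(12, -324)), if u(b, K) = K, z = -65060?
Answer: -65222988216/553 ≈ -1.1794e+8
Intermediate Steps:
(z - 218326)*(u(-380, -661/(-553)) + D(12, -324)) = (-65060 - 218326)*(-661/(-553) + 415) = -283386*(-661*(-1/553) + 415) = -283386*(661/553 + 415) = -283386*230156/553 = -65222988216/553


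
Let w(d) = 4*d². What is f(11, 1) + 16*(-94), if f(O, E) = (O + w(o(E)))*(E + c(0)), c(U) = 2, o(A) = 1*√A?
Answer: -1459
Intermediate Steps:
o(A) = √A
f(O, E) = (2 + E)*(O + 4*E) (f(O, E) = (O + 4*(√E)²)*(E + 2) = (O + 4*E)*(2 + E) = (2 + E)*(O + 4*E))
f(11, 1) + 16*(-94) = (2*11 + 4*1² + 8*1 + 1*11) + 16*(-94) = (22 + 4*1 + 8 + 11) - 1504 = (22 + 4 + 8 + 11) - 1504 = 45 - 1504 = -1459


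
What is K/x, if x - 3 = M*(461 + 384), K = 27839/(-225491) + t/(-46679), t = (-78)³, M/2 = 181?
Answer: 15101101193/459962319104911 ≈ 3.2831e-5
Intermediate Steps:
M = 362 (M = 2*181 = 362)
t = -474552
K = 15101101193/1503670627 (K = 27839/(-225491) - 474552/(-46679) = 27839*(-1/225491) - 474552*(-1/46679) = -3977/32213 + 474552/46679 = 15101101193/1503670627 ≈ 10.043)
x = 305893 (x = 3 + 362*(461 + 384) = 3 + 362*845 = 3 + 305890 = 305893)
K/x = (15101101193/1503670627)/305893 = (15101101193/1503670627)*(1/305893) = 15101101193/459962319104911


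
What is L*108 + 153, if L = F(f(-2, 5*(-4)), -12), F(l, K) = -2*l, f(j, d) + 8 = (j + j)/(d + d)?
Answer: 9297/5 ≈ 1859.4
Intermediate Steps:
f(j, d) = -8 + j/d (f(j, d) = -8 + (j + j)/(d + d) = -8 + (2*j)/((2*d)) = -8 + (2*j)*(1/(2*d)) = -8 + j/d)
L = 79/5 (L = -2*(-8 - 2/(5*(-4))) = -2*(-8 - 2/(-20)) = -2*(-8 - 2*(-1/20)) = -2*(-8 + ⅒) = -2*(-79/10) = 79/5 ≈ 15.800)
L*108 + 153 = (79/5)*108 + 153 = 8532/5 + 153 = 9297/5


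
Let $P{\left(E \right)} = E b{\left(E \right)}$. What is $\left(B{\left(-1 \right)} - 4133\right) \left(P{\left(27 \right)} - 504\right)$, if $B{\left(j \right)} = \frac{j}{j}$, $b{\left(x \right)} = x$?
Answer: $-929700$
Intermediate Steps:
$P{\left(E \right)} = E^{2}$ ($P{\left(E \right)} = E E = E^{2}$)
$B{\left(j \right)} = 1$
$\left(B{\left(-1 \right)} - 4133\right) \left(P{\left(27 \right)} - 504\right) = \left(1 - 4133\right) \left(27^{2} - 504\right) = - 4132 \left(729 - 504\right) = \left(-4132\right) 225 = -929700$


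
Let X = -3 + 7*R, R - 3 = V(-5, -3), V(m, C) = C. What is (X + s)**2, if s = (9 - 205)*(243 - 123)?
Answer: 553331529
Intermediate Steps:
R = 0 (R = 3 - 3 = 0)
X = -3 (X = -3 + 7*0 = -3 + 0 = -3)
s = -23520 (s = -196*120 = -23520)
(X + s)**2 = (-3 - 23520)**2 = (-23523)**2 = 553331529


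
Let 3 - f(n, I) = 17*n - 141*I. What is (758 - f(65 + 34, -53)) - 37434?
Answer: -27523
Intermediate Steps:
f(n, I) = 3 - 17*n + 141*I (f(n, I) = 3 - (17*n - 141*I) = 3 - (-141*I + 17*n) = 3 + (-17*n + 141*I) = 3 - 17*n + 141*I)
(758 - f(65 + 34, -53)) - 37434 = (758 - (3 - 17*(65 + 34) + 141*(-53))) - 37434 = (758 - (3 - 17*99 - 7473)) - 37434 = (758 - (3 - 1683 - 7473)) - 37434 = (758 - 1*(-9153)) - 37434 = (758 + 9153) - 37434 = 9911 - 37434 = -27523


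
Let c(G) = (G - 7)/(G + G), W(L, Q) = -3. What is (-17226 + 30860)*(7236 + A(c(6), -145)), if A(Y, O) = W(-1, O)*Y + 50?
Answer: 198681465/2 ≈ 9.9341e+7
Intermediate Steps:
c(G) = (-7 + G)/(2*G) (c(G) = (-7 + G)/((2*G)) = (-7 + G)*(1/(2*G)) = (-7 + G)/(2*G))
A(Y, O) = 50 - 3*Y (A(Y, O) = -3*Y + 50 = 50 - 3*Y)
(-17226 + 30860)*(7236 + A(c(6), -145)) = (-17226 + 30860)*(7236 + (50 - 3*(-7 + 6)/(2*6))) = 13634*(7236 + (50 - 3*(-1)/(2*6))) = 13634*(7236 + (50 - 3*(-1/12))) = 13634*(7236 + (50 + ¼)) = 13634*(7236 + 201/4) = 13634*(29145/4) = 198681465/2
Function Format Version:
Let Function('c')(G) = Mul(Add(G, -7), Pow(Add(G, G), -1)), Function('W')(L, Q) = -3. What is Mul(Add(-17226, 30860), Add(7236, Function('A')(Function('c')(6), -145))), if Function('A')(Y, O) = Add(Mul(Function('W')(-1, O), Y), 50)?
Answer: Rational(198681465, 2) ≈ 9.9341e+7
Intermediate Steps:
Function('c')(G) = Mul(Rational(1, 2), Pow(G, -1), Add(-7, G)) (Function('c')(G) = Mul(Add(-7, G), Pow(Mul(2, G), -1)) = Mul(Add(-7, G), Mul(Rational(1, 2), Pow(G, -1))) = Mul(Rational(1, 2), Pow(G, -1), Add(-7, G)))
Function('A')(Y, O) = Add(50, Mul(-3, Y)) (Function('A')(Y, O) = Add(Mul(-3, Y), 50) = Add(50, Mul(-3, Y)))
Mul(Add(-17226, 30860), Add(7236, Function('A')(Function('c')(6), -145))) = Mul(Add(-17226, 30860), Add(7236, Add(50, Mul(-3, Mul(Rational(1, 2), Pow(6, -1), Add(-7, 6)))))) = Mul(13634, Add(7236, Add(50, Mul(-3, Mul(Rational(1, 2), Rational(1, 6), -1))))) = Mul(13634, Add(7236, Add(50, Mul(-3, Rational(-1, 12))))) = Mul(13634, Add(7236, Add(50, Rational(1, 4)))) = Mul(13634, Add(7236, Rational(201, 4))) = Mul(13634, Rational(29145, 4)) = Rational(198681465, 2)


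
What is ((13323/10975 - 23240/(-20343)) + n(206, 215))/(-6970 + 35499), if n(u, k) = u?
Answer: 46518560339/6369510780825 ≈ 0.0073033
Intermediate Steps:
((13323/10975 - 23240/(-20343)) + n(206, 215))/(-6970 + 35499) = ((13323/10975 - 23240/(-20343)) + 206)/(-6970 + 35499) = ((13323*(1/10975) - 23240*(-1/20343)) + 206)/28529 = ((13323/10975 + 23240/20343) + 206)*(1/28529) = (526088789/223264425 + 206)*(1/28529) = (46518560339/223264425)*(1/28529) = 46518560339/6369510780825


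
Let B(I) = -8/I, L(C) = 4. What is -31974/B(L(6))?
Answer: 15987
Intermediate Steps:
-31974/B(L(6)) = -31974/((-8/4)) = -31974/((-8*1/4)) = -31974/(-2) = -31974*(-1/2) = 15987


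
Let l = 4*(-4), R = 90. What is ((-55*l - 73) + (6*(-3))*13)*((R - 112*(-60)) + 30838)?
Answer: 21572304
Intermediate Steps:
l = -16
((-55*l - 73) + (6*(-3))*13)*((R - 112*(-60)) + 30838) = ((-55*(-16) - 73) + (6*(-3))*13)*((90 - 112*(-60)) + 30838) = ((880 - 73) - 18*13)*((90 + 6720) + 30838) = (807 - 234)*(6810 + 30838) = 573*37648 = 21572304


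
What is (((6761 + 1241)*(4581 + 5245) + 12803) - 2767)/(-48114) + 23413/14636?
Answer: -574907354243/352098252 ≈ -1632.8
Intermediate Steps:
(((6761 + 1241)*(4581 + 5245) + 12803) - 2767)/(-48114) + 23413/14636 = ((8002*9826 + 12803) - 2767)*(-1/48114) + 23413*(1/14636) = ((78627652 + 12803) - 2767)*(-1/48114) + 23413/14636 = (78640455 - 2767)*(-1/48114) + 23413/14636 = 78637688*(-1/48114) + 23413/14636 = -39318844/24057 + 23413/14636 = -574907354243/352098252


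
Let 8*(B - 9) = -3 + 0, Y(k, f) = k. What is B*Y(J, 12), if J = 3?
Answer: 207/8 ≈ 25.875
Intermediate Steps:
B = 69/8 (B = 9 + (-3 + 0)/8 = 9 + (⅛)*(-3) = 9 - 3/8 = 69/8 ≈ 8.6250)
B*Y(J, 12) = (69/8)*3 = 207/8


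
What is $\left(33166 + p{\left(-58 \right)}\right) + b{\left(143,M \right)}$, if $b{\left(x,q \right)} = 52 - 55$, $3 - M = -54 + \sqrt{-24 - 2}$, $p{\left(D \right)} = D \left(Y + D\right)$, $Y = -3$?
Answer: $36701$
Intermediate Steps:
$p{\left(D \right)} = D \left(-3 + D\right)$
$M = 57 - i \sqrt{26}$ ($M = 3 - \left(-54 + \sqrt{-24 - 2}\right) = 3 - \left(-54 + \sqrt{-26}\right) = 3 - \left(-54 + i \sqrt{26}\right) = 3 + \left(54 - i \sqrt{26}\right) = 57 - i \sqrt{26} \approx 57.0 - 5.099 i$)
$b{\left(x,q \right)} = -3$
$\left(33166 + p{\left(-58 \right)}\right) + b{\left(143,M \right)} = \left(33166 - 58 \left(-3 - 58\right)\right) - 3 = \left(33166 - -3538\right) - 3 = \left(33166 + 3538\right) - 3 = 36704 - 3 = 36701$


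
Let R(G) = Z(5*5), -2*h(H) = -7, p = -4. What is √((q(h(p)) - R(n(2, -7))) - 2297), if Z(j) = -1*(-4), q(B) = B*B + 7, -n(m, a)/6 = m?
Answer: I*√9127/2 ≈ 47.768*I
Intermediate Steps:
n(m, a) = -6*m
h(H) = 7/2 (h(H) = -½*(-7) = 7/2)
q(B) = 7 + B² (q(B) = B² + 7 = 7 + B²)
Z(j) = 4
R(G) = 4
√((q(h(p)) - R(n(2, -7))) - 2297) = √(((7 + (7/2)²) - 1*4) - 2297) = √(((7 + 49/4) - 4) - 2297) = √((77/4 - 4) - 2297) = √(61/4 - 2297) = √(-9127/4) = I*√9127/2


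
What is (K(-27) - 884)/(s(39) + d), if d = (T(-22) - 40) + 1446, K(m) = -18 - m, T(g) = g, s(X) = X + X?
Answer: -875/1462 ≈ -0.59850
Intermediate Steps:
s(X) = 2*X
d = 1384 (d = (-22 - 40) + 1446 = -62 + 1446 = 1384)
(K(-27) - 884)/(s(39) + d) = ((-18 - 1*(-27)) - 884)/(2*39 + 1384) = ((-18 + 27) - 884)/(78 + 1384) = (9 - 884)/1462 = -875*1/1462 = -875/1462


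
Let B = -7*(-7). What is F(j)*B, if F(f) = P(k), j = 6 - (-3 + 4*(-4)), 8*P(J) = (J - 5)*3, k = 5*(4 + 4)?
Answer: 5145/8 ≈ 643.13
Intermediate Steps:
k = 40 (k = 5*8 = 40)
P(J) = -15/8 + 3*J/8 (P(J) = ((J - 5)*3)/8 = ((-5 + J)*3)/8 = (-15 + 3*J)/8 = -15/8 + 3*J/8)
B = 49
j = 25 (j = 6 - (-3 - 16) = 6 - 1*(-19) = 6 + 19 = 25)
F(f) = 105/8 (F(f) = -15/8 + (3/8)*40 = -15/8 + 15 = 105/8)
F(j)*B = (105/8)*49 = 5145/8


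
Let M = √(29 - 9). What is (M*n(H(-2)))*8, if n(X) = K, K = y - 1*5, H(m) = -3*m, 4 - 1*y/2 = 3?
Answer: -48*√5 ≈ -107.33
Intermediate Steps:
y = 2 (y = 8 - 2*3 = 8 - 6 = 2)
K = -3 (K = 2 - 1*5 = 2 - 5 = -3)
M = 2*√5 (M = √20 = 2*√5 ≈ 4.4721)
n(X) = -3
(M*n(H(-2)))*8 = ((2*√5)*(-3))*8 = -6*√5*8 = -48*√5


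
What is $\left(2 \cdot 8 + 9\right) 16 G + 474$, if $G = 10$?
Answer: $4474$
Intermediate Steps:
$\left(2 \cdot 8 + 9\right) 16 G + 474 = \left(2 \cdot 8 + 9\right) 16 \cdot 10 + 474 = \left(16 + 9\right) 160 + 474 = 25 \cdot 160 + 474 = 4000 + 474 = 4474$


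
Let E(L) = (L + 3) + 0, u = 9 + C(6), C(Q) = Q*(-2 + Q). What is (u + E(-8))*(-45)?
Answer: -1260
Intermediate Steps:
u = 33 (u = 9 + 6*(-2 + 6) = 9 + 6*4 = 9 + 24 = 33)
E(L) = 3 + L (E(L) = (3 + L) + 0 = 3 + L)
(u + E(-8))*(-45) = (33 + (3 - 8))*(-45) = (33 - 5)*(-45) = 28*(-45) = -1260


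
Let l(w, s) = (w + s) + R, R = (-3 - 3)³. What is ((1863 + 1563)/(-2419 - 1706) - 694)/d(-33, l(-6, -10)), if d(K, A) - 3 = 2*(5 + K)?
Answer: 955392/72875 ≈ 13.110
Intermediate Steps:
R = -216 (R = (-6)³ = -216)
l(w, s) = -216 + s + w (l(w, s) = (w + s) - 216 = (s + w) - 216 = -216 + s + w)
d(K, A) = 13 + 2*K (d(K, A) = 3 + 2*(5 + K) = 3 + (10 + 2*K) = 13 + 2*K)
((1863 + 1563)/(-2419 - 1706) - 694)/d(-33, l(-6, -10)) = ((1863 + 1563)/(-2419 - 1706) - 694)/(13 + 2*(-33)) = (3426/(-4125) - 694)/(13 - 66) = (3426*(-1/4125) - 694)/(-53) = (-1142/1375 - 694)*(-1/53) = -955392/1375*(-1/53) = 955392/72875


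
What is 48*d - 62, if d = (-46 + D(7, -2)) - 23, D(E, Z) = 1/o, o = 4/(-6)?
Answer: -3446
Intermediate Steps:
o = -2/3 (o = 4*(-1/6) = -2/3 ≈ -0.66667)
D(E, Z) = -3/2 (D(E, Z) = 1/(-2/3) = -3/2)
d = -141/2 (d = (-46 - 3/2) - 23 = -95/2 - 23 = -141/2 ≈ -70.500)
48*d - 62 = 48*(-141/2) - 62 = -3384 - 62 = -3446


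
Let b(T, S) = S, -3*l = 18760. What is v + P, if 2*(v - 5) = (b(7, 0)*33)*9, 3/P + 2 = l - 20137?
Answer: 395876/79177 ≈ 4.9999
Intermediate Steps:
l = -18760/3 (l = -1/3*18760 = -18760/3 ≈ -6253.3)
P = -9/79177 (P = 3/(-2 + (-18760/3 - 20137)) = 3/(-2 - 79171/3) = 3/(-79177/3) = 3*(-3/79177) = -9/79177 ≈ -0.00011367)
v = 5 (v = 5 + ((0*33)*9)/2 = 5 + (0*9)/2 = 5 + (1/2)*0 = 5 + 0 = 5)
v + P = 5 - 9/79177 = 395876/79177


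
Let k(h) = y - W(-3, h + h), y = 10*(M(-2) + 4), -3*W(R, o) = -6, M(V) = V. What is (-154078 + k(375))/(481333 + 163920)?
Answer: -154060/645253 ≈ -0.23876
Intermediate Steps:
W(R, o) = 2 (W(R, o) = -⅓*(-6) = 2)
y = 20 (y = 10*(-2 + 4) = 10*2 = 20)
k(h) = 18 (k(h) = 20 - 1*2 = 20 - 2 = 18)
(-154078 + k(375))/(481333 + 163920) = (-154078 + 18)/(481333 + 163920) = -154060/645253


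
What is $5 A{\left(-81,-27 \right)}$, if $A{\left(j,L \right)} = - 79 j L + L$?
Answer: $-864000$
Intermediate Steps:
$A{\left(j,L \right)} = L - 79 L j$ ($A{\left(j,L \right)} = - 79 L j + L = L - 79 L j$)
$5 A{\left(-81,-27 \right)} = 5 \left(- 27 \left(1 - -6399\right)\right) = 5 \left(- 27 \left(1 + 6399\right)\right) = 5 \left(\left(-27\right) 6400\right) = 5 \left(-172800\right) = -864000$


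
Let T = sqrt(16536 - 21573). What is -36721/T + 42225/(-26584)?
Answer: -42225/26584 + 36721*I*sqrt(5037)/5037 ≈ -1.5884 + 517.4*I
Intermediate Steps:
T = I*sqrt(5037) (T = sqrt(-5037) = I*sqrt(5037) ≈ 70.972*I)
-36721/T + 42225/(-26584) = -36721*(-I*sqrt(5037)/5037) + 42225/(-26584) = -(-36721)*I*sqrt(5037)/5037 + 42225*(-1/26584) = 36721*I*sqrt(5037)/5037 - 42225/26584 = -42225/26584 + 36721*I*sqrt(5037)/5037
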